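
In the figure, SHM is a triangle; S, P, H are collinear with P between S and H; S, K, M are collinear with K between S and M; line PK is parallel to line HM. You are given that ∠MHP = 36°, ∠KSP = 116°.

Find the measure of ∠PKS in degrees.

1. ∠MHS = 36°  [P on ray HS]
2. ∠HSM = 116°  [P on SH, K on SM]
3. ∠HMS = 28°  [△SHM]
4. ∠PKS = 28°  [PK∥HM, corresponding at K]

∠PKS = 28°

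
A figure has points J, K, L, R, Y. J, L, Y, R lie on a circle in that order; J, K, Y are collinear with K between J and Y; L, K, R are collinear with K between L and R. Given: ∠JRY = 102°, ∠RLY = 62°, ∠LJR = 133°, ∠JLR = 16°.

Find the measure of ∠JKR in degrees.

∠JKR = 87°

1. ∠RJY = 62°  [same arc YR]
2. ∠JRL = 31°  [△JLR]
3. ∠JKR = 87°  [△JKR]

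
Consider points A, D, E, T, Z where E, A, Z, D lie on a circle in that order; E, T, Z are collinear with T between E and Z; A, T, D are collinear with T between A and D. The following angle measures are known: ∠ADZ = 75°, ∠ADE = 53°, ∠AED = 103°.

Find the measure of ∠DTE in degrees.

∠DTE = 99°

1. ∠AEZ = 75°  [same arc AZ]
2. ∠DAE = 24°  [△EAD]
3. ∠ATE = 81°  [△ETA]
4. ∠DTZ = 81°  [vertical angles at T]
5. ∠DTE = 99°  [linear pair at T on EZ]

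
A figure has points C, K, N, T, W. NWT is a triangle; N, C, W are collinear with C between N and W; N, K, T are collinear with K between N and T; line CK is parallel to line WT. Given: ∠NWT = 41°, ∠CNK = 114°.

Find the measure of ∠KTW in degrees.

1. ∠KCN = 41°  [CK∥WT, corresponding at C]
2. ∠CKN = 25°  [△NCK]
3. ∠CKT = 155°  [linear pair at K on NT]
4. ∠KTW = 25°  [CK∥WT, co-interior at T–K]

∠KTW = 25°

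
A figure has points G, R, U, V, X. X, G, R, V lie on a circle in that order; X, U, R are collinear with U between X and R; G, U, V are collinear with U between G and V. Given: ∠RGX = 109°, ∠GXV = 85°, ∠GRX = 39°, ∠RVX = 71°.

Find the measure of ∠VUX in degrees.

∠VUX = 88°

1. ∠GXR = 32°  [△XGR]
2. ∠GRV = 95°  [cyclic XGRV, opposite ∠X+∠R]
3. ∠GVX = 39°  [same arc XG]
4. ∠GVR = 32°  [same arc GR]
5. ∠RGV = 53°  [△GRV]
6. ∠RXV = 53°  [same arc RV]
7. ∠VUX = 88°  [△XUV]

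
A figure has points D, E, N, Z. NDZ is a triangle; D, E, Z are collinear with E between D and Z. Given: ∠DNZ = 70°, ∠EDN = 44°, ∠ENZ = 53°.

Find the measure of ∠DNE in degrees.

1. ∠NDZ = 44°  [E on ray DZ]
2. ∠DZN = 66°  [△NDZ]
3. ∠EZN = 66°  [E on ray ZD]
4. ∠NEZ = 61°  [△NEZ]
5. ∠DEN = 119°  [linear pair at E on DZ]
6. ∠DNE = 17°  [△NDE]

∠DNE = 17°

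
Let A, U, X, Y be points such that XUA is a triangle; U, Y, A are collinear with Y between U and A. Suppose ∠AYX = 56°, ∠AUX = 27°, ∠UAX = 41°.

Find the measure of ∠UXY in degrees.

1. ∠UYX = 124°  [linear pair at Y on UA]
2. ∠XUY = 27°  [Y on ray UA]
3. ∠UXY = 29°  [△XUY]

∠UXY = 29°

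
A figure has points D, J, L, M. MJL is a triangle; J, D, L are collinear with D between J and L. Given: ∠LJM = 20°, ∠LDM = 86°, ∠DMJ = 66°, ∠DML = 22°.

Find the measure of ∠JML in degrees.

1. ∠DLM = 72°  [△MDL]
2. ∠JLM = 72°  [D on ray LJ]
3. ∠JML = 88°  [△MJL]

∠JML = 88°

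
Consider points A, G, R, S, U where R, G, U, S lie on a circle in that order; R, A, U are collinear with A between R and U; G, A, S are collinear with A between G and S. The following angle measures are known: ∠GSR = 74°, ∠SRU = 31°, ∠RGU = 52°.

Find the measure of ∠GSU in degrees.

∠GSU = 54°

1. ∠GUR = 74°  [same arc RG]
2. ∠GRU = 54°  [△RGU]
3. ∠GSU = 54°  [same arc GU]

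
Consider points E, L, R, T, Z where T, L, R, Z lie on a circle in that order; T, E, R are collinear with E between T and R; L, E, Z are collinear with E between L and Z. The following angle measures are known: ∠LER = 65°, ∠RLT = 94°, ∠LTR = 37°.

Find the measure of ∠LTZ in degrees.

1. ∠LET = 115°  [linear pair at E on TR]
2. ∠LRT = 49°  [△TLR]
3. ∠TLZ = 28°  [△TEL]
4. ∠LZT = 49°  [same arc TL]
5. ∠LTZ = 103°  [△TLZ]

∠LTZ = 103°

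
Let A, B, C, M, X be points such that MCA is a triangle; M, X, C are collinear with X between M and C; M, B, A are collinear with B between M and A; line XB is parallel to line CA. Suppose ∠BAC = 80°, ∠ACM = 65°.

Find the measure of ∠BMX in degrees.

∠BMX = 35°

1. ∠CAM = 80°  [B on ray AM]
2. ∠AMC = 35°  [△MCA]
3. ∠BMX = 35°  [X on MC, B on MA]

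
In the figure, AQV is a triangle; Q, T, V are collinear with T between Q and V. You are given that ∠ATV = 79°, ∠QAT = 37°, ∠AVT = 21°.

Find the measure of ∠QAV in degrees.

∠QAV = 117°

1. ∠ATQ = 101°  [linear pair at T on QV]
2. ∠AQT = 42°  [△AQT]
3. ∠AVQ = 21°  [T on ray VQ]
4. ∠AQV = 42°  [T on ray QV]
5. ∠QAV = 117°  [△AQV]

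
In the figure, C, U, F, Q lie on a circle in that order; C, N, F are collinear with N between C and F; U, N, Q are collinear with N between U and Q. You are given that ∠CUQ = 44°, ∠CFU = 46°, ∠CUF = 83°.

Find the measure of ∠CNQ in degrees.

1. ∠CFQ = 44°  [same arc CQ]
2. ∠CQU = 46°  [same arc CU]
3. ∠CQF = 97°  [cyclic CUFQ, opposite ∠U+∠Q]
4. ∠FCQ = 39°  [△CFQ]
5. ∠CNQ = 95°  [△CNQ]

∠CNQ = 95°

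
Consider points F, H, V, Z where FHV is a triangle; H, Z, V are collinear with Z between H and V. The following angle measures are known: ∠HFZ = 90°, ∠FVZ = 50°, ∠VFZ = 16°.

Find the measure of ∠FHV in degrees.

1. ∠FZV = 114°  [△FZV]
2. ∠FZH = 66°  [linear pair at Z on HV]
3. ∠FHZ = 24°  [△FHZ]
4. ∠FHV = 24°  [Z on ray HV]

∠FHV = 24°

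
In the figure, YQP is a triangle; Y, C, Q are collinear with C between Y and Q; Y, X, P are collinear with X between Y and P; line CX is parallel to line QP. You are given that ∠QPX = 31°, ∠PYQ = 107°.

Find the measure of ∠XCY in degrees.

∠XCY = 42°

1. ∠QPY = 31°  [X on ray PY]
2. ∠PQY = 42°  [△YQP]
3. ∠XCY = 42°  [CX∥QP, corresponding at C]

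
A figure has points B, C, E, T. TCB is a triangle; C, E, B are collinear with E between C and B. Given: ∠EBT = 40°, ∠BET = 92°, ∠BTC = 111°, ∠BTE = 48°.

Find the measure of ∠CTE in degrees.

∠CTE = 63°

1. ∠CBT = 40°  [E on ray BC]
2. ∠CET = 88°  [linear pair at E on CB]
3. ∠BCT = 29°  [△TCB]
4. ∠ECT = 29°  [E on ray CB]
5. ∠CTE = 63°  [△TCE]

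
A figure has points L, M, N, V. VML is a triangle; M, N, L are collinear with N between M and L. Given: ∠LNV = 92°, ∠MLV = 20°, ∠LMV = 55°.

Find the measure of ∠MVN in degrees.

1. ∠MNV = 88°  [linear pair at N on ML]
2. ∠NMV = 55°  [N on ray ML]
3. ∠MVN = 37°  [△VMN]

∠MVN = 37°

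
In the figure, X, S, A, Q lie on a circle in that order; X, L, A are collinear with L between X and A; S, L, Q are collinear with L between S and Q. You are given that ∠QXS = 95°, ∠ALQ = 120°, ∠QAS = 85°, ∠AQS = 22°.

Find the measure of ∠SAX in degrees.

∠SAX = 47°

1. ∠SLX = 120°  [vertical angles at L]
2. ∠ASQ = 73°  [△SAQ]
3. ∠ALS = 60°  [linear pair at L on XA]
4. ∠SAX = 47°  [△SLA]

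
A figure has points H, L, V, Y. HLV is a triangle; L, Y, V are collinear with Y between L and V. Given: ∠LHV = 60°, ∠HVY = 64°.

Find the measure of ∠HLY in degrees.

∠HLY = 56°

1. ∠HVL = 64°  [Y on ray VL]
2. ∠HLV = 56°  [△HLV]
3. ∠HLY = 56°  [Y on ray LV]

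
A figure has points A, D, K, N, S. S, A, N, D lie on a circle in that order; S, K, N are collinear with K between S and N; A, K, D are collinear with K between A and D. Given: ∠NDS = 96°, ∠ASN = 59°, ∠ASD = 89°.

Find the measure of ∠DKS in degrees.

∠DKS = 113°

1. ∠NAS = 84°  [cyclic SAND, opposite ∠A+∠D]
2. ∠ADN = 59°  [same arc AN]
3. ∠ANS = 37°  [△SAN]
4. ∠AND = 91°  [cyclic SAND, opposite ∠S+∠N]
5. ∠DAN = 30°  [△AND]
6. ∠ADS = 37°  [same arc SA]
7. ∠DSN = 30°  [same arc ND]
8. ∠DKS = 113°  [△SKD]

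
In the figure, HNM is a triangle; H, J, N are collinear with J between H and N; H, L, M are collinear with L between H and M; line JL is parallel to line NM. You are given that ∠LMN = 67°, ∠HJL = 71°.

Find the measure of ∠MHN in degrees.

1. ∠HMN = 67°  [L on ray MH]
2. ∠HNM = 71°  [JL∥NM, corresponding at J]
3. ∠MHN = 42°  [△HNM]

∠MHN = 42°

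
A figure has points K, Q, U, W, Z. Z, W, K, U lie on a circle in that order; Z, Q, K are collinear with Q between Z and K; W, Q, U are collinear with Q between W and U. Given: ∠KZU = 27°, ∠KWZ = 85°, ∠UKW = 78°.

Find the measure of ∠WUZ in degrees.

∠WUZ = 20°

1. ∠KUZ = 95°  [cyclic ZWKU, opposite ∠W+∠U]
2. ∠UZW = 102°  [cyclic ZWKU, opposite ∠Z+∠K]
3. ∠UKZ = 58°  [△ZKU]
4. ∠UWZ = 58°  [same arc ZU]
5. ∠WUZ = 20°  [△ZWU]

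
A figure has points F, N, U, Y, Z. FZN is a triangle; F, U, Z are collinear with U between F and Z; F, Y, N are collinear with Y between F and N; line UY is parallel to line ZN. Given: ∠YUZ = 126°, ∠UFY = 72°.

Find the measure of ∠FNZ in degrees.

1. ∠FUY = 54°  [linear pair at U on FZ]
2. ∠FYU = 54°  [△FUY]
3. ∠FNZ = 54°  [UY∥ZN, corresponding at Y]

∠FNZ = 54°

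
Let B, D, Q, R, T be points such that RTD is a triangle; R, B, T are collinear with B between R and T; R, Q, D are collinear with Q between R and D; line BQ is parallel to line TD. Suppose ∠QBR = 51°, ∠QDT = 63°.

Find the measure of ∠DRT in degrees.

1. ∠DTR = 51°  [BQ∥TD, corresponding at B]
2. ∠RDT = 63°  [Q on ray DR]
3. ∠DRT = 66°  [△RTD]

∠DRT = 66°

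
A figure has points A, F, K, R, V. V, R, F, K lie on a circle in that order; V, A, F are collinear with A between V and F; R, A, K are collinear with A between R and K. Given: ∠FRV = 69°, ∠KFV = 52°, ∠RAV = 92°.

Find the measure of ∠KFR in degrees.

1. ∠FKV = 111°  [cyclic VRFK, opposite ∠R+∠K]
2. ∠FVK = 17°  [△VFK]
3. ∠FAK = 92°  [vertical angles at A]
4. ∠FRK = 17°  [same arc FK]
5. ∠FKR = 36°  [△FAK]
6. ∠KFR = 127°  [△RFK]

∠KFR = 127°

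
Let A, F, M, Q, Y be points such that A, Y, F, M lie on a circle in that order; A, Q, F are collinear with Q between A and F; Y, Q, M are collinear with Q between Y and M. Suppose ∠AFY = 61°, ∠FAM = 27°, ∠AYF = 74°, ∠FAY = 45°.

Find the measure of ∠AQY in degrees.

1. ∠FYM = 27°  [same arc FM]
2. ∠FQY = 92°  [△YQF]
3. ∠AQY = 88°  [linear pair at Q on AF]

∠AQY = 88°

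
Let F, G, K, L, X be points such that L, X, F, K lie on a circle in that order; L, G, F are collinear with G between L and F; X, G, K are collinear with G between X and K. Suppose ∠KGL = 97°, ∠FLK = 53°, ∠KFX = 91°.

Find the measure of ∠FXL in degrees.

1. ∠FGX = 97°  [vertical angles at G]
2. ∠FXK = 53°  [same arc FK]
3. ∠FKX = 36°  [△XFK]
4. ∠LFX = 30°  [△XGF]
5. ∠FLX = 36°  [same arc XF]
6. ∠FXL = 114°  [△LXF]

∠FXL = 114°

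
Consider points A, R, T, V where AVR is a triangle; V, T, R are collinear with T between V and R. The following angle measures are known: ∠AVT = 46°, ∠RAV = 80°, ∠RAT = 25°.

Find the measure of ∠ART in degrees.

1. ∠AVR = 46°  [T on ray VR]
2. ∠ARV = 54°  [△AVR]
3. ∠ART = 54°  [T on ray RV]

∠ART = 54°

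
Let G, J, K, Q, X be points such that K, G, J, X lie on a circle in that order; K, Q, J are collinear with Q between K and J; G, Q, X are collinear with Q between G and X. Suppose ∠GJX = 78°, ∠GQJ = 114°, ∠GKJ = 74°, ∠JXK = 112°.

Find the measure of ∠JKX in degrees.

∠JKX = 28°

1. ∠GKX = 102°  [cyclic KGJX, opposite ∠K+∠J]
2. ∠KQX = 114°  [vertical angles at Q]
3. ∠GQK = 66°  [linear pair at Q on KJ]
4. ∠KGX = 40°  [△KQG]
5. ∠GXK = 38°  [△KGX]
6. ∠JKX = 28°  [△KQX]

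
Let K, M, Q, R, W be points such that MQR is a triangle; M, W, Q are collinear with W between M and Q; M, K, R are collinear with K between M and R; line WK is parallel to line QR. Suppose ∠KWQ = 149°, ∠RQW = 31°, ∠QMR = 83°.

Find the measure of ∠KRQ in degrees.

1. ∠MQR = 31°  [W on ray QM]
2. ∠MRQ = 66°  [△MQR]
3. ∠KRQ = 66°  [K on ray RM]

∠KRQ = 66°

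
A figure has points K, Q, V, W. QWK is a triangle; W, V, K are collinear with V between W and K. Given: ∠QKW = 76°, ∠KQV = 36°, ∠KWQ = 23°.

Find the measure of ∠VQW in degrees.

∠VQW = 45°

1. ∠QKV = 76°  [V on ray KW]
2. ∠KVQ = 68°  [△QVK]
3. ∠QWV = 23°  [V on ray WK]
4. ∠QVW = 112°  [linear pair at V on WK]
5. ∠VQW = 45°  [△QWV]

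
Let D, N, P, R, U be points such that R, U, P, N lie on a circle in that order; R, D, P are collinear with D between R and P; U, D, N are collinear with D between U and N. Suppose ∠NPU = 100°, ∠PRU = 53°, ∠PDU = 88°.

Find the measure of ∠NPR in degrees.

1. ∠PNU = 53°  [same arc UP]
2. ∠NDR = 88°  [vertical angles at D]
3. ∠NDP = 92°  [linear pair at D on RP]
4. ∠NPR = 35°  [△PDN]

∠NPR = 35°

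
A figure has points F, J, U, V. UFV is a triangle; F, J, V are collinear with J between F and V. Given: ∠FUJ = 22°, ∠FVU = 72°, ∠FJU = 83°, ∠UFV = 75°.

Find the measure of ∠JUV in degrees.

∠JUV = 11°

1. ∠JVU = 72°  [J on ray VF]
2. ∠UJV = 97°  [linear pair at J on FV]
3. ∠JUV = 11°  [△UJV]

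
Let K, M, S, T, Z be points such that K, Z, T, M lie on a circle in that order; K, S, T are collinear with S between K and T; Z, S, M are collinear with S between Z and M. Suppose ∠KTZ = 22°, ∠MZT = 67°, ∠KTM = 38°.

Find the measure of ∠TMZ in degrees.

1. ∠TSZ = 91°  [△ZST]
2. ∠KZM = 38°  [same arc KM]
3. ∠KSZ = 89°  [linear pair at S on KT]
4. ∠TKZ = 53°  [△KSZ]
5. ∠TMZ = 53°  [same arc ZT]

∠TMZ = 53°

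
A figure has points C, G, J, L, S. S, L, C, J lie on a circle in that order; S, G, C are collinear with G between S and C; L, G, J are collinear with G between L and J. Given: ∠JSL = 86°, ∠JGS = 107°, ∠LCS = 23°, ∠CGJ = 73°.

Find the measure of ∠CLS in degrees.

∠CLS = 121°

1. ∠LJS = 23°  [same arc SL]
2. ∠LGS = 73°  [vertical angles at G]
3. ∠JLS = 71°  [△SLJ]
4. ∠CSL = 36°  [△SGL]
5. ∠CLS = 121°  [△SLC]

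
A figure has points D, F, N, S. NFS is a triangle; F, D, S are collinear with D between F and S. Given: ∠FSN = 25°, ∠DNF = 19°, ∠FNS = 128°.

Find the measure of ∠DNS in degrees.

1. ∠NFS = 27°  [△NFS]
2. ∠DSN = 25°  [D on ray SF]
3. ∠DFN = 27°  [D on ray FS]
4. ∠FDN = 134°  [△NFD]
5. ∠NDS = 46°  [linear pair at D on FS]
6. ∠DNS = 109°  [△NDS]

∠DNS = 109°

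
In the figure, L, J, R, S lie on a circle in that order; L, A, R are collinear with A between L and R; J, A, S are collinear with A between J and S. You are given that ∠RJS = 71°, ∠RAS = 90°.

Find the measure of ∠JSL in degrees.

∠JSL = 19°

1. ∠RLS = 71°  [same arc RS]
2. ∠LAS = 90°  [linear pair at A on LR]
3. ∠JSL = 19°  [△LAS]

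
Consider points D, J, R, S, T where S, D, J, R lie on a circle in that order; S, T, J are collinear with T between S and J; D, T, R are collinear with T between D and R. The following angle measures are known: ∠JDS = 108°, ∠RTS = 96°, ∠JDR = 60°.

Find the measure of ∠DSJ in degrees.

1. ∠DTJ = 96°  [vertical angles at T]
2. ∠DJS = 24°  [△DTJ]
3. ∠DSJ = 48°  [△SDJ]

∠DSJ = 48°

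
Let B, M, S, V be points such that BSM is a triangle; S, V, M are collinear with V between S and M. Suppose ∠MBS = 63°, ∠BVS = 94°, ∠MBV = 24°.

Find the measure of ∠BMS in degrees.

∠BMS = 70°

1. ∠BVM = 86°  [linear pair at V on SM]
2. ∠BMV = 70°  [△BVM]
3. ∠BMS = 70°  [V on ray MS]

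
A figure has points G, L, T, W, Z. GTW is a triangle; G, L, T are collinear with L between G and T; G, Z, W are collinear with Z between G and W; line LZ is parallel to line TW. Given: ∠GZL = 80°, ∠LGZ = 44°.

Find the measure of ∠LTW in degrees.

∠LTW = 56°

1. ∠GLZ = 56°  [△GLZ]
2. ∠TLZ = 124°  [linear pair at L on GT]
3. ∠LTW = 56°  [LZ∥TW, co-interior at T–L]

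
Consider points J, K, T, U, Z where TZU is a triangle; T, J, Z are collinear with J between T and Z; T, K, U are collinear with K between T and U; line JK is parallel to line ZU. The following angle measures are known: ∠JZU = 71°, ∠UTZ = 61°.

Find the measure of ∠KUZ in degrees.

1. ∠TZU = 71°  [J on ray ZT]
2. ∠TUZ = 48°  [△TZU]
3. ∠KUZ = 48°  [K on ray UT]

∠KUZ = 48°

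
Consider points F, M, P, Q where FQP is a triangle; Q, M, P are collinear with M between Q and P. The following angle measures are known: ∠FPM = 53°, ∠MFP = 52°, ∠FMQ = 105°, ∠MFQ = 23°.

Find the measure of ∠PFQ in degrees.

1. ∠FPQ = 53°  [M on ray PQ]
2. ∠FQM = 52°  [△FQM]
3. ∠FQP = 52°  [M on ray QP]
4. ∠PFQ = 75°  [△FQP]

∠PFQ = 75°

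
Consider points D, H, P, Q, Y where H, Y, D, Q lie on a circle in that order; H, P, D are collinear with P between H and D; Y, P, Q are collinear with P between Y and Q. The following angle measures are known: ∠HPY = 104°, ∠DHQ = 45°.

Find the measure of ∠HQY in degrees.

1. ∠DPQ = 104°  [vertical angles at P]
2. ∠HPQ = 76°  [linear pair at P on HD]
3. ∠HQY = 59°  [△HPQ]

∠HQY = 59°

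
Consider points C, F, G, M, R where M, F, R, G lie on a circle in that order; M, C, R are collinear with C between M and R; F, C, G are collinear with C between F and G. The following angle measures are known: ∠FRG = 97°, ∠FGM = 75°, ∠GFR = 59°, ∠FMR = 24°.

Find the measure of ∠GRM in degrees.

∠GRM = 22°

1. ∠FMG = 83°  [cyclic MFRG, opposite ∠M+∠R]
2. ∠GFM = 22°  [△MFG]
3. ∠GRM = 22°  [same arc MG]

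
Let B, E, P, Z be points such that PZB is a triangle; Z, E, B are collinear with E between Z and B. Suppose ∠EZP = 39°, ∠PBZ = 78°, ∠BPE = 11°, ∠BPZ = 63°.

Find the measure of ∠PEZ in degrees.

∠PEZ = 89°

1. ∠EBP = 78°  [E on ray BZ]
2. ∠BEP = 91°  [△PEB]
3. ∠PEZ = 89°  [linear pair at E on ZB]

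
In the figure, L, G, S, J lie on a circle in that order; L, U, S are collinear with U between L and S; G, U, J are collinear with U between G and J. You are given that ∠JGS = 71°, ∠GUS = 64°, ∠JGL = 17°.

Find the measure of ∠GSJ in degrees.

1. ∠JUL = 64°  [vertical angles at U]
2. ∠JSL = 17°  [same arc LJ]
3. ∠JUS = 116°  [linear pair at U on LS]
4. ∠GJS = 47°  [△SUJ]
5. ∠GSJ = 62°  [△GSJ]

∠GSJ = 62°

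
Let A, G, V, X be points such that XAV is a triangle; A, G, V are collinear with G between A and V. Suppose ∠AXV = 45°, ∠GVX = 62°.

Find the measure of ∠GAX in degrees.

1. ∠AVX = 62°  [G on ray VA]
2. ∠VAX = 73°  [△XAV]
3. ∠GAX = 73°  [G on ray AV]

∠GAX = 73°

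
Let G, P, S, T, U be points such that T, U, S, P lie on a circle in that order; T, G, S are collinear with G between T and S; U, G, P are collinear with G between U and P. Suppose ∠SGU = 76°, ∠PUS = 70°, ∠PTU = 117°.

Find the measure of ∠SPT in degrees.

1. ∠PGT = 76°  [vertical angles at G]
2. ∠PTS = 70°  [same arc SP]
3. ∠PSU = 63°  [cyclic TUSP, opposite ∠T+∠S]
4. ∠PGS = 104°  [linear pair at G on TS]
5. ∠SPU = 47°  [△USP]
6. ∠PST = 29°  [△SGP]
7. ∠SPT = 81°  [△TSP]

∠SPT = 81°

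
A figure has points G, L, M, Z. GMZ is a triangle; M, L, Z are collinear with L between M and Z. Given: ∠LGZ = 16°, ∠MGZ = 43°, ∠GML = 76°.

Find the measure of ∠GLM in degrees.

∠GLM = 77°

1. ∠GMZ = 76°  [L on ray MZ]
2. ∠GZM = 61°  [△GMZ]
3. ∠GZL = 61°  [L on ray ZM]
4. ∠GLZ = 103°  [△GLZ]
5. ∠GLM = 77°  [linear pair at L on MZ]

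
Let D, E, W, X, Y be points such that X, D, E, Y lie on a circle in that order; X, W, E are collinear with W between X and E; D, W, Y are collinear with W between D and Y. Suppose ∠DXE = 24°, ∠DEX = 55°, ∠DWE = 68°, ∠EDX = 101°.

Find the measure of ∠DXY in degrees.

∠DXY = 81°

1. ∠DYE = 24°  [same arc DE]
2. ∠EDY = 57°  [△DWE]
3. ∠DEY = 99°  [△DEY]
4. ∠DXY = 81°  [cyclic XDEY, opposite ∠X+∠E]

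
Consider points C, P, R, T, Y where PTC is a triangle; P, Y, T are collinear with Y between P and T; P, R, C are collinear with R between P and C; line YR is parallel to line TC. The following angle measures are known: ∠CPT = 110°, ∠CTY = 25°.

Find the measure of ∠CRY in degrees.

∠CRY = 135°

1. ∠CTP = 25°  [Y on ray TP]
2. ∠PCT = 45°  [△PTC]
3. ∠PRY = 45°  [YR∥TC, corresponding at R]
4. ∠CRY = 135°  [linear pair at R on PC]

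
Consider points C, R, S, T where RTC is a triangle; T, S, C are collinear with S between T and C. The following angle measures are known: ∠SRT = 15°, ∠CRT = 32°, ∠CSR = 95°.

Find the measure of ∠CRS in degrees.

1. ∠RST = 85°  [linear pair at S on TC]
2. ∠RTS = 80°  [△RTS]
3. ∠CTR = 80°  [S on ray TC]
4. ∠RCT = 68°  [△RTC]
5. ∠RCS = 68°  [S on ray CT]
6. ∠CRS = 17°  [△RSC]

∠CRS = 17°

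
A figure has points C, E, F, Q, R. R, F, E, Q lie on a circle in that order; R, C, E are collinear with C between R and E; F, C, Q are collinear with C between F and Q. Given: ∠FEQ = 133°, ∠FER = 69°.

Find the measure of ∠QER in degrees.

1. ∠FRQ = 47°  [cyclic RFEQ, opposite ∠R+∠E]
2. ∠FQR = 69°  [same arc RF]
3. ∠QFR = 64°  [△RFQ]
4. ∠QER = 64°  [same arc RQ]

∠QER = 64°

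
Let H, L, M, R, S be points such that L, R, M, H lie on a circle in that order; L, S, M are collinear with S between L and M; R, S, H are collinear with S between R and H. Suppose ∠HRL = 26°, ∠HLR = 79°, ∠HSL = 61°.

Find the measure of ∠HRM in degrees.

∠HRM = 44°

1. ∠HML = 26°  [same arc LH]
2. ∠HMR = 101°  [cyclic LRMH, opposite ∠L+∠M]
3. ∠HSM = 119°  [linear pair at S on LM]
4. ∠MHR = 35°  [△MSH]
5. ∠HRM = 44°  [△RMH]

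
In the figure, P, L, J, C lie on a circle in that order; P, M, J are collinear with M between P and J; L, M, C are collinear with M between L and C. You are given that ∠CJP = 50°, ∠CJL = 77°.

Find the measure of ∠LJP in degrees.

1. ∠CLP = 50°  [same arc PC]
2. ∠CPL = 103°  [cyclic PLJC, opposite ∠P+∠J]
3. ∠LCP = 27°  [△PLC]
4. ∠LJP = 27°  [same arc PL]

∠LJP = 27°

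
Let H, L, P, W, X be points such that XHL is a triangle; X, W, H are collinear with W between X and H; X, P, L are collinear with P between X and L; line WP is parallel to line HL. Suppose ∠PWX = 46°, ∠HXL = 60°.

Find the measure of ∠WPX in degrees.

1. ∠LHX = 46°  [WP∥HL, corresponding at W]
2. ∠HLX = 74°  [△XHL]
3. ∠WPX = 74°  [WP∥HL, corresponding at P]

∠WPX = 74°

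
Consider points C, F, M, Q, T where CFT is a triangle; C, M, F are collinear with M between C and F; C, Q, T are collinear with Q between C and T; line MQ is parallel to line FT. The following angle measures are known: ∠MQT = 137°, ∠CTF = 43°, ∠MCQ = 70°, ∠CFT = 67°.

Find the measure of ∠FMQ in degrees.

∠FMQ = 113°

1. ∠CQM = 43°  [linear pair at Q on CT]
2. ∠CMQ = 67°  [△CMQ]
3. ∠FMQ = 113°  [linear pair at M on CF]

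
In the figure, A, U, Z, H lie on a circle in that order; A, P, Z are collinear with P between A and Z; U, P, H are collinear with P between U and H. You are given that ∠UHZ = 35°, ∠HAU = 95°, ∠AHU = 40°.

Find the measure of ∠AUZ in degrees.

1. ∠UAZ = 35°  [same arc UZ]
2. ∠AZU = 40°  [same arc AU]
3. ∠AUZ = 105°  [△AUZ]

∠AUZ = 105°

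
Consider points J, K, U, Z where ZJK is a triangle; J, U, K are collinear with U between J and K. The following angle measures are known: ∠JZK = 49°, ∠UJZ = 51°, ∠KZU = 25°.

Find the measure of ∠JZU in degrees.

∠JZU = 24°

1. ∠KJZ = 51°  [U on ray JK]
2. ∠JKZ = 80°  [△ZJK]
3. ∠UKZ = 80°  [U on ray KJ]
4. ∠KUZ = 75°  [△ZUK]
5. ∠JUZ = 105°  [linear pair at U on JK]
6. ∠JZU = 24°  [△ZJU]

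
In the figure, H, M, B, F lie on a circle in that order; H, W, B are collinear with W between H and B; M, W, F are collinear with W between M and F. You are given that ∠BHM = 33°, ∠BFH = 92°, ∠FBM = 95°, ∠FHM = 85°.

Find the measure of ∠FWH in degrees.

1. ∠BFM = 33°  [same arc MB]
2. ∠BMH = 88°  [cyclic HMBF, opposite ∠M+∠F]
3. ∠BMF = 52°  [△MBF]
4. ∠HBM = 59°  [△HMB]
5. ∠BHF = 52°  [same arc BF]
6. ∠HFM = 59°  [same arc HM]
7. ∠FWH = 69°  [△HWF]

∠FWH = 69°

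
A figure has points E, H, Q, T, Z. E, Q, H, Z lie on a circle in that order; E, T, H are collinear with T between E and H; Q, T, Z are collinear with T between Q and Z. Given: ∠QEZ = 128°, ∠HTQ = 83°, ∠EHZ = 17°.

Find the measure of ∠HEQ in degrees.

∠HEQ = 66°

1. ∠ETQ = 97°  [linear pair at T on EH]
2. ∠EQZ = 17°  [same arc EZ]
3. ∠HEQ = 66°  [△ETQ]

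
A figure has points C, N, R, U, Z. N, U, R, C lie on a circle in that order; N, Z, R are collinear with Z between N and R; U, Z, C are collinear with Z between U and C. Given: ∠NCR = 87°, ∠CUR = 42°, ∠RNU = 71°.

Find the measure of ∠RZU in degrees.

1. ∠NUR = 93°  [cyclic NURC, opposite ∠U+∠C]
2. ∠NRU = 16°  [△NUR]
3. ∠RZU = 122°  [△UZR]

∠RZU = 122°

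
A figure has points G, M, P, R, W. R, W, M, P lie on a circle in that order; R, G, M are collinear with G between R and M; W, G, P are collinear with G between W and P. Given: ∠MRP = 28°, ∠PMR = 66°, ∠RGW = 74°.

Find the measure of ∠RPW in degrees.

1. ∠MWP = 28°  [same arc MP]
2. ∠MGW = 106°  [linear pair at G on RM]
3. ∠RMW = 46°  [△WGM]
4. ∠RPW = 46°  [same arc RW]

∠RPW = 46°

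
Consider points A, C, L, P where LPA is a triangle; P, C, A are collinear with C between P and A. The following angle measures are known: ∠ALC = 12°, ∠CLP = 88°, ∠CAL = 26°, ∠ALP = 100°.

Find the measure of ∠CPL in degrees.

1. ∠LAP = 26°  [C on ray AP]
2. ∠APL = 54°  [△LPA]
3. ∠CPL = 54°  [C on ray PA]

∠CPL = 54°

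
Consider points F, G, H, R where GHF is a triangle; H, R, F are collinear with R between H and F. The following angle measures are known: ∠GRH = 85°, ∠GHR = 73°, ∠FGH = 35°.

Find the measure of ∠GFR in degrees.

1. ∠FHG = 73°  [R on ray HF]
2. ∠GFH = 72°  [△GHF]
3. ∠GFR = 72°  [R on ray FH]

∠GFR = 72°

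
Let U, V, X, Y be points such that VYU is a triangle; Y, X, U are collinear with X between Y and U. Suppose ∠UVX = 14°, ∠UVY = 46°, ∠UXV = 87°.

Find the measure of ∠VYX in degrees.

1. ∠VUX = 79°  [△VXU]
2. ∠VUY = 79°  [X on ray UY]
3. ∠UYV = 55°  [△VYU]
4. ∠VYX = 55°  [X on ray YU]

∠VYX = 55°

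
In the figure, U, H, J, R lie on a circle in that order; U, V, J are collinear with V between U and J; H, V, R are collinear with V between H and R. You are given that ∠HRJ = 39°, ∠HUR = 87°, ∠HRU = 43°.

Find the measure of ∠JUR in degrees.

∠JUR = 48°

1. ∠HJR = 93°  [cyclic UHJR, opposite ∠U+∠J]
2. ∠JHR = 48°  [△HJR]
3. ∠JUR = 48°  [same arc JR]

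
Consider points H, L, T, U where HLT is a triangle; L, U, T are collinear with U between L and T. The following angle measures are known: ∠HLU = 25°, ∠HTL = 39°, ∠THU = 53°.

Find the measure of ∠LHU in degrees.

1. ∠HTU = 39°  [U on ray TL]
2. ∠HUT = 88°  [△HUT]
3. ∠HUL = 92°  [linear pair at U on LT]
4. ∠LHU = 63°  [△HLU]

∠LHU = 63°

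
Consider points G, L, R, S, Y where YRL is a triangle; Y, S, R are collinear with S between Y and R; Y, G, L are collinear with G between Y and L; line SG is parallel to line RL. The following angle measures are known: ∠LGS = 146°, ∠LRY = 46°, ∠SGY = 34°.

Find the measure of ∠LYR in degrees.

∠LYR = 100°

1. ∠GSY = 46°  [SG∥RL, corresponding at S]
2. ∠GYS = 100°  [△YSG]
3. ∠LYR = 100°  [S on YR, G on YL]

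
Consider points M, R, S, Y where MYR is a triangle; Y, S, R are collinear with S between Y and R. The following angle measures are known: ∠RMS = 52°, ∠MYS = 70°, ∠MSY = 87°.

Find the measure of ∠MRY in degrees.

1. ∠MSR = 93°  [linear pair at S on YR]
2. ∠MRS = 35°  [△MSR]
3. ∠MRY = 35°  [S on ray RY]

∠MRY = 35°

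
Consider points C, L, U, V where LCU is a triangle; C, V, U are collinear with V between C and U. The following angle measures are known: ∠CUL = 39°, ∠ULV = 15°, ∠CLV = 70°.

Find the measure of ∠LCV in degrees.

∠LCV = 56°

1. ∠LUV = 39°  [V on ray UC]
2. ∠LVU = 126°  [△LVU]
3. ∠CVL = 54°  [linear pair at V on CU]
4. ∠LCV = 56°  [△LCV]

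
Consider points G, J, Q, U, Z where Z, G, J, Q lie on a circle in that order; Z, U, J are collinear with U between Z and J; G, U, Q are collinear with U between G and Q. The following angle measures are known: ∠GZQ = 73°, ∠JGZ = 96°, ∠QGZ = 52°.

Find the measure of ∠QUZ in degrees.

∠QUZ = 81°

1. ∠GQZ = 55°  [△ZGQ]
2. ∠JQZ = 84°  [cyclic ZGJQ, opposite ∠G+∠Q]
3. ∠QJZ = 52°  [same arc ZQ]
4. ∠JZQ = 44°  [△ZJQ]
5. ∠QUZ = 81°  [△ZUQ]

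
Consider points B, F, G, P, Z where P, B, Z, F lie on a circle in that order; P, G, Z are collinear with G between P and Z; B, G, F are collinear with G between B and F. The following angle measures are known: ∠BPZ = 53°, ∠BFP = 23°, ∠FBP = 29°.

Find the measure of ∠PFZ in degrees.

1. ∠BZP = 23°  [same arc PB]
2. ∠PBZ = 104°  [△PBZ]
3. ∠PFZ = 76°  [cyclic PBZF, opposite ∠B+∠F]

∠PFZ = 76°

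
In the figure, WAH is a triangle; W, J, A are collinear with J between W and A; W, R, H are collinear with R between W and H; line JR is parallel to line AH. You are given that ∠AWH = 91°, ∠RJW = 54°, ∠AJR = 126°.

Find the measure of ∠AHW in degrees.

1. ∠JWR = 91°  [J on WA, R on WH]
2. ∠JRW = 35°  [△WJR]
3. ∠AHW = 35°  [JR∥AH, corresponding at R]

∠AHW = 35°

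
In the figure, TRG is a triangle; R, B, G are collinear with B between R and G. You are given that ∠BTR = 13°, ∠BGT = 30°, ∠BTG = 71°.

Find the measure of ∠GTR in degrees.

∠GTR = 84°

1. ∠GBT = 79°  [△TBG]
2. ∠RGT = 30°  [B on ray GR]
3. ∠RBT = 101°  [linear pair at B on RG]
4. ∠BRT = 66°  [△TRB]
5. ∠GRT = 66°  [B on ray RG]
6. ∠GTR = 84°  [△TRG]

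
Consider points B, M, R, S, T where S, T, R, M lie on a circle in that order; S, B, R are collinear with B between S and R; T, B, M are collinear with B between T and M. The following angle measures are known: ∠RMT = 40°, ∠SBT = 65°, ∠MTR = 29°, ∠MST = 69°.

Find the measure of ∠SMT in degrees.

∠SMT = 36°

1. ∠RST = 40°  [same arc TR]
2. ∠MTS = 75°  [△SBT]
3. ∠SMT = 36°  [△STM]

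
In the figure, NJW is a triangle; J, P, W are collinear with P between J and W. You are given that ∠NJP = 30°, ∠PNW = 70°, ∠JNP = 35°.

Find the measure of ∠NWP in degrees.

1. ∠JPN = 115°  [△NJP]
2. ∠NPW = 65°  [linear pair at P on JW]
3. ∠NWP = 45°  [△NPW]

∠NWP = 45°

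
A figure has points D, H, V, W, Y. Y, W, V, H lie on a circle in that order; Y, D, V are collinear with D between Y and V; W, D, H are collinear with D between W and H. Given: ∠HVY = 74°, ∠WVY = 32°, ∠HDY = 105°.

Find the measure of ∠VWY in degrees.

∠VWY = 117°

1. ∠WHY = 32°  [same arc YW]
2. ∠HYV = 43°  [△YDH]
3. ∠VHY = 63°  [△YVH]
4. ∠VWY = 117°  [cyclic YWVH, opposite ∠W+∠H]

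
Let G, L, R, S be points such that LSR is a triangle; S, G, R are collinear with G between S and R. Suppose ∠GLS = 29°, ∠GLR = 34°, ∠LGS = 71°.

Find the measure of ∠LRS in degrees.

1. ∠LGR = 109°  [linear pair at G on SR]
2. ∠GRL = 37°  [△LGR]
3. ∠LRS = 37°  [G on ray RS]

∠LRS = 37°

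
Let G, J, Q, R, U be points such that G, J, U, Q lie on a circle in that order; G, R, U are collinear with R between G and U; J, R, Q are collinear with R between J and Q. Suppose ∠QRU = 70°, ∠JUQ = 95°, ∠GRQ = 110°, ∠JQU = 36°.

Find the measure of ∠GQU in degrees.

∠GQU = 57°

1. ∠GUQ = 74°  [△URQ]
2. ∠QJU = 49°  [△JUQ]
3. ∠QGU = 49°  [same arc UQ]
4. ∠GQU = 57°  [△GUQ]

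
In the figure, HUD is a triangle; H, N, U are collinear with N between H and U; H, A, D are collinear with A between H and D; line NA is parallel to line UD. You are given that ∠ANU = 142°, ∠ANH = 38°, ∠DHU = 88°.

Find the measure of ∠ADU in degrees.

∠ADU = 54°

1. ∠DUH = 38°  [NA∥UD, corresponding at N]
2. ∠HDU = 54°  [△HUD]
3. ∠ADU = 54°  [A on ray DH]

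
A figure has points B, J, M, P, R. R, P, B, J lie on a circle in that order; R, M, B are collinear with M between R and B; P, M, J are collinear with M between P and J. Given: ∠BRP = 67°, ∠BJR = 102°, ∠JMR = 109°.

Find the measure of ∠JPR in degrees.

1. ∠BJP = 67°  [same arc PB]
2. ∠BMJ = 71°  [linear pair at M on RB]
3. ∠JBR = 42°  [△BMJ]
4. ∠JPR = 42°  [same arc RJ]

∠JPR = 42°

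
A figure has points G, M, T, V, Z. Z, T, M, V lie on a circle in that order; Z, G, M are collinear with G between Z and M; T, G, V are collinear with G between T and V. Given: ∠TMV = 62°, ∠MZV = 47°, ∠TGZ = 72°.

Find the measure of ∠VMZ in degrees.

1. ∠MTV = 47°  [same arc MV]
2. ∠MGV = 72°  [vertical angles at G]
3. ∠MVT = 71°  [△TMV]
4. ∠VMZ = 37°  [△MGV]

∠VMZ = 37°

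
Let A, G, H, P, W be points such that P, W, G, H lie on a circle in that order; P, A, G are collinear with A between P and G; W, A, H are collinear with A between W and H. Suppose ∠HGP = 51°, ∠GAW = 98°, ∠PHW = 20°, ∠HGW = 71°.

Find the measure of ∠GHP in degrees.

∠GHP = 67°

1. ∠HAP = 98°  [vertical angles at A]
2. ∠GPH = 62°  [△PAH]
3. ∠GHP = 67°  [△PGH]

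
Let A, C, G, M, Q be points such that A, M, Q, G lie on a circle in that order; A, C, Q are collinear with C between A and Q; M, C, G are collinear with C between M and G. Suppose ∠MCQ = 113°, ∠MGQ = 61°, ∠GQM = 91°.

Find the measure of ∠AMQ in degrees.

∠AMQ = 80°

1. ∠MAQ = 61°  [same arc MQ]
2. ∠GMQ = 28°  [△MQG]
3. ∠AQM = 39°  [△MCQ]
4. ∠AMQ = 80°  [△AMQ]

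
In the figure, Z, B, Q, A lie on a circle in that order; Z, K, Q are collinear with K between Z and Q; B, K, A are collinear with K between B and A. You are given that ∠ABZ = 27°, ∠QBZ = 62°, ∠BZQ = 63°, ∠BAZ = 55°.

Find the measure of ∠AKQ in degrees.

∠AKQ = 90°

1. ∠AQZ = 27°  [same arc ZA]
2. ∠BAQ = 63°  [same arc BQ]
3. ∠AKQ = 90°  [△QKA]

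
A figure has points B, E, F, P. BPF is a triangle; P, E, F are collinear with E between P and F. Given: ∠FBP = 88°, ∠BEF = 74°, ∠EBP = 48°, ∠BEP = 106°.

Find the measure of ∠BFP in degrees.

∠BFP = 66°

1. ∠BPE = 26°  [△BPE]
2. ∠BPF = 26°  [E on ray PF]
3. ∠BFP = 66°  [△BPF]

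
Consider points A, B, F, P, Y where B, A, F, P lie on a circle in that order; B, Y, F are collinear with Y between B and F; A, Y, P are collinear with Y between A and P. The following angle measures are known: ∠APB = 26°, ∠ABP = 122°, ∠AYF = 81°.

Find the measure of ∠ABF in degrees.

∠ABF = 49°

1. ∠BAP = 32°  [△BAP]
2. ∠AYB = 99°  [linear pair at Y on BF]
3. ∠ABF = 49°  [△BYA]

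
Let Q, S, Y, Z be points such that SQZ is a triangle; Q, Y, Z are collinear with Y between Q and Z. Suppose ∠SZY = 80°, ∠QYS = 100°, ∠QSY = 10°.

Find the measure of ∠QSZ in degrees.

1. ∠QZS = 80°  [Y on ray ZQ]
2. ∠SQY = 70°  [△SQY]
3. ∠SQZ = 70°  [Y on ray QZ]
4. ∠QSZ = 30°  [△SQZ]

∠QSZ = 30°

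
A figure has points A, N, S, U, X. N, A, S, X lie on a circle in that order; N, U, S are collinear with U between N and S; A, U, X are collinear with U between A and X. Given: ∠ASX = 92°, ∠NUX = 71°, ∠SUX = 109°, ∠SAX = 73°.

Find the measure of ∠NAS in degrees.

1. ∠AXS = 15°  [△ASX]
2. ∠AUS = 71°  [vertical angles at U]
3. ∠ASN = 36°  [△AUS]
4. ∠ANS = 15°  [same arc AS]
5. ∠NAS = 129°  [△NAS]

∠NAS = 129°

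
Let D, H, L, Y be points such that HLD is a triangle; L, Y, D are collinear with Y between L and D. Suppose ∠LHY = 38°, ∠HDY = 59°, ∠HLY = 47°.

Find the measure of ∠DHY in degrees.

1. ∠HYL = 95°  [△HLY]
2. ∠DYH = 85°  [linear pair at Y on LD]
3. ∠DHY = 36°  [△HYD]

∠DHY = 36°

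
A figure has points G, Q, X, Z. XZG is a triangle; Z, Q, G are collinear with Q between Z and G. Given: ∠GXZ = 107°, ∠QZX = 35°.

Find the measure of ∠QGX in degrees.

∠QGX = 38°

1. ∠GZX = 35°  [Q on ray ZG]
2. ∠XGZ = 38°  [△XZG]
3. ∠QGX = 38°  [Q on ray GZ]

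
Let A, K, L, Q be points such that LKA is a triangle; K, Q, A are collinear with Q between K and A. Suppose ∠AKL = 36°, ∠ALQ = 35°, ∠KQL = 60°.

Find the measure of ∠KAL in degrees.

∠KAL = 25°

1. ∠AQL = 120°  [linear pair at Q on KA]
2. ∠LAQ = 25°  [△LQA]
3. ∠KAL = 25°  [Q on ray AK]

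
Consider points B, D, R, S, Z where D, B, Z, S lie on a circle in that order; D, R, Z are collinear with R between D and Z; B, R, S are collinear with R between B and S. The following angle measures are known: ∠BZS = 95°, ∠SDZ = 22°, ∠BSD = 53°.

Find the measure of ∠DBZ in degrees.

∠DBZ = 64°

1. ∠SBZ = 22°  [same arc ZS]
2. ∠BZD = 53°  [same arc DB]
3. ∠BSZ = 63°  [△BZS]
4. ∠BDZ = 63°  [same arc BZ]
5. ∠DBZ = 64°  [△DBZ]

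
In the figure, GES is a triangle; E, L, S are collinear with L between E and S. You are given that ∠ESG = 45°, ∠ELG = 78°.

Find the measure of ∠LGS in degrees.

∠LGS = 33°

1. ∠GSL = 45°  [L on ray SE]
2. ∠GLS = 102°  [linear pair at L on ES]
3. ∠LGS = 33°  [△GLS]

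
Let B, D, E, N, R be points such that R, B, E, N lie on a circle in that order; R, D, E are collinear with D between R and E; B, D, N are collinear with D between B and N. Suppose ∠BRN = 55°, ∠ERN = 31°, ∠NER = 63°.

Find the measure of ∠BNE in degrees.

∠BNE = 24°

1. ∠BEN = 125°  [cyclic RBEN, opposite ∠R+∠E]
2. ∠EBN = 31°  [same arc EN]
3. ∠BNE = 24°  [△BEN]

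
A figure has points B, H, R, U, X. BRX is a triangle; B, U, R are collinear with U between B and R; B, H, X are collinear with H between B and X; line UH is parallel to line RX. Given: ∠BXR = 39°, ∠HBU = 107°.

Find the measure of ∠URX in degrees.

∠URX = 34°

1. ∠BHU = 39°  [UH∥RX, corresponding at H]
2. ∠BUH = 34°  [△BUH]
3. ∠HUR = 146°  [linear pair at U on BR]
4. ∠URX = 34°  [UH∥RX, co-interior at R–U]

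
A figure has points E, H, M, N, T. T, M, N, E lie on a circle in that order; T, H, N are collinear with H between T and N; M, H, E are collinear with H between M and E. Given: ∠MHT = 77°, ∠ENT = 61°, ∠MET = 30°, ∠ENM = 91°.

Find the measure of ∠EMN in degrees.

1. ∠EHN = 77°  [vertical angles at H]
2. ∠MEN = 42°  [△NHE]
3. ∠EMN = 47°  [△MNE]

∠EMN = 47°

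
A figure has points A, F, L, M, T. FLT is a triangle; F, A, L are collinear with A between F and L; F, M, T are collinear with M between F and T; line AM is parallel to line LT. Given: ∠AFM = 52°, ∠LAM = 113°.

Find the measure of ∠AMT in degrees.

∠AMT = 119°

1. ∠FAM = 67°  [linear pair at A on FL]
2. ∠AMF = 61°  [△FAM]
3. ∠AMT = 119°  [linear pair at M on FT]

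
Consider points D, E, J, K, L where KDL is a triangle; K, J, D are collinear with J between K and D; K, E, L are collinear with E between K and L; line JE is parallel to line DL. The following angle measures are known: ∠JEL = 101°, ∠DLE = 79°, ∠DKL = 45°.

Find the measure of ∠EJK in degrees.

∠EJK = 56°

1. ∠JEK = 79°  [linear pair at E on KL]
2. ∠EKJ = 45°  [J on KD, E on KL]
3. ∠EJK = 56°  [△KJE]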